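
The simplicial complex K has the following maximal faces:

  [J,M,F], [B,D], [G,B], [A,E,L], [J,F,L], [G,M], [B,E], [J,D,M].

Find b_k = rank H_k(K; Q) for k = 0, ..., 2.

b_0 = 1, b_1 = 2, b_2 = 0.

Fix the vertex order A < B < D < E < F < G < J < L < M and write every simplex with vertices in increasing order. Then dim K = 2 and the simplices of K are:

  0-simplices (9): A, B, D, E, F, G, J, L, M
  1-simplices (14): AE, AL, BD, BE, BG, DJ, DM, EL, FJ, FL, FM, GM, JL, JM
  2-simplices (4): AEL, DJM, FJL, FJM

giving chain groups C_0 ≅ Z^9, C_1 ≅ Z^14, C_2 ≅ Z^4.

∂_1: C_1 → C_0 is given by ∂[p,q] = [q] − [p]. For instance
  ∂GM = M − G.
This gives a 9×14 integer matrix of rank 8; reducing to Smith normal form yields diagonal entries (1,1,1,1,1,1,1,1).

Boundary ∂_2: C_2 → C_1 maps a triangle to the signed sum of its edges. For instance
  ∂DJM = JM − DM + DJ,
  ∂FJM = JM − FM + FJ.
The 14×4 boundary matrix has rank 4 and Smith normal form diag(1,1,1,1).

Now H_k = ker ∂_k / im ∂_{k+1}, so:

  H_0: rank C_0 − rank ∂_1 = 9 − 8 = 1, and the invariant factors of ∂_1 are all 1, so H_0 = Z.
  H_1: rank ker ∂_1 − rank ∂_2 = (14 − 8) − 4 = 2, and the invariant factors of ∂_2 are all 1, so H_1 = Z^2.
  H_2: rank ker ∂_2 − rank ∂_3 = (4 − 4) − 0 = 0, and there is no ∂_3, so H_2 = 0.

Hence the Betti numbers are b_0 = 1, b_1 = 2, b_2 = 0.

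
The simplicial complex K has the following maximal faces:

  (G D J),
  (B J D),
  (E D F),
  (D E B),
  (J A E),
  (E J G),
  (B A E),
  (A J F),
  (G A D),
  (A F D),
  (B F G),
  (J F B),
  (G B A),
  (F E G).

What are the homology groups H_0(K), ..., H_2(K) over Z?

H_0 ≅ Z,  H_1 ≅ Z^2,  H_2 ≅ Z.

We work with the vertex ordering A < B < D < E < F < G < J. The simplices of K, each written with vertices in increasing order, are:

  0-simplices (7): A, B, D, E, F, G, J
  1-simplices (21): AB, AD, AE, AF, AG, AJ, BD, BE, BF, BG, BJ, DE, DF, DG, DJ, EF, EG, EJ, FG, FJ, GJ
  2-simplices (14): ABE, ABG, ADF, ADG, AEJ, AFJ, BDE, BDJ, BFG, BFJ, DEF, DGJ, EFG, EGJ

Hence C_0 ≅ Z^7, C_1 ≅ Z^21, C_2 ≅ Z^14.

Boundary ∂_1: C_1 → C_0 maps an edge to its endpoints' difference, ∂[p,q] = q − p. For instance
  ∂BG = G − B.
This gives a 7×21 integer matrix of rank 6; reducing to Smith normal form yields diagonal entries (1,1,1,1,1,1).

Boundary ∂_2: C_2 → C_1 maps a triangle to the signed sum of its edges. For instance
  ∂AFJ = FJ − AJ + AF,
  ∂BDJ = DJ − BJ + BD.
As a 21×14 matrix over Z this has rank 13, with invariant factors (1,1,1,1,1,1,1,1,1,1,1,1,1).

From H_k ≅ ker(∂_k) / im(∂_{k+1}) we obtain:

  H_0: rank C_0 − rank ∂_1 = 7 − 6 = 1, and the invariant factors of ∂_1 are all 1, so H_0 ≅ Z.
  H_1: rank ker ∂_1 − rank ∂_2 = (21 − 6) − 13 = 2, and the invariant factors of ∂_2 are all 1, so H_1 ≅ Z^2.
  H_2: rank ker ∂_2 − rank ∂_3 = (14 − 13) − 0 = 1, and there is no ∂_3, so H_2 ≅ Z.

As a check, the Euler characteristic is 7 − 21 + 14 = 0, which agrees with 1 − 2 + 1 = 0.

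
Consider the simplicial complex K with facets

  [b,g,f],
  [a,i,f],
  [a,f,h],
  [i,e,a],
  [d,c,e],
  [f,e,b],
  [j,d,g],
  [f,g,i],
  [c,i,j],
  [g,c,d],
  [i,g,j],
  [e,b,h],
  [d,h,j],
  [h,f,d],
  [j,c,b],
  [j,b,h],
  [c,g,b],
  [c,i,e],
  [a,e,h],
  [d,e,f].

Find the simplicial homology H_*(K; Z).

We work with the vertex ordering a < b < c < d < e < f < g < h < i < j. The simplices of K, each written with vertices in increasing order, are:

  0-simplices (10): a, b, c, d, e, f, g, h, i, j
  1-simplices (30): ae, af, ah, ai, bc, be, bf, bg, bh, bj, cd, ce, cg, ci, cj, de, df, dg, dh, dj, ef, eh, ei, fg, fh, fi, gi, gj, hj, ij
  2-simplices (20): aeh, aei, afh, afi, bcg, bcj, bef, beh, bfg, bhj, cde, cdg, cei, cij, def, dfh, dgj, dhj, fgi, gij

so the chain groups are C_0 ≅ Z^10, C_1 ≅ Z^30, C_2 ≅ Z^20.

∂_1: C_1 → C_0 maps an edge to its endpoints' difference, ∂[p,q] = q − p. For instance
  ∂bh = h − b.
As a 10×30 matrix over Z this has rank 9, with invariant factors (1,1,1,1,1,1,1,1,1).

The boundary map ∂_2: C_2 → C_1 acts by ∂[p,q,r] = [q,r] − [p,r] + [p,q]. For instance
  ∂afi = fi − ai + af,
  ∂aei = ei − ai + ae.
This gives a 30×20 integer matrix of rank 20; reducing to Smith normal form yields diagonal entries (1,1,1,1,1,1,1,1,1,1,1,1,1,1,1,1,1,1,1,2).

Now H_k = ker ∂_k / im ∂_{k+1}, so:

  H_0: rank C_0 − rank ∂_1 = 10 − 9 = 1, and the invariant factors of ∂_1 are all 1, so H_0 = Z.
  H_1: rank ker ∂_1 − rank ∂_2 = (30 − 9) − 20 = 1, and ∂_2 has invariant factor 2 > 1, so H_1 = Z × Z/2.
  H_2: rank ker ∂_2 − rank ∂_3 = (20 − 20) − 0 = 0, and there is no ∂_3, so H_2 = 0.

As a check, the Euler characteristic is 10 − 30 + 20 = 0, which agrees with 1 − 1 + 0 = 0.
(K is a triangulation of the Klein bottle.)

H_0 = Z,  H_1 = Z × Z/2,  H_2 = 0.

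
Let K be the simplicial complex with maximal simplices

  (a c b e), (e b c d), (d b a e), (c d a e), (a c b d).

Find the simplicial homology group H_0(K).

H_0 ≅ Z.

Order the vertices as a < b < c < d < e. Listing each simplex with vertices in this order, K has dimension 3 with simplices:

  0-simplices (5): a, b, c, d, e
  1-simplices (10): ab, ac, ad, ae, bc, bd, be, cd, ce, de
  2-simplices (10): abc, abd, abe, acd, ace, ade, bcd, bce, bde, cde
  3-simplices (5): abcd, abce, abde, acde, bcde

giving chain groups C_0 ≅ Z^5, C_1 ≅ Z^10, C_2 ≅ Z^10, C_3 ≅ Z^5.

The boundary map ∂_1: C_1 → C_0 sends each edge [p,q] (with p < q) to q − p.
The 5×10 boundary matrix has rank 4 and Smith normal form diag(1,1,1,1).

The boundary map ∂_2: C_2 → C_1 acts by ∂[p,q,r] = [q,r] − [p,r] + [p,q]. For instance
  ∂ace = ce − ae + ac,
  ∂abc = bc − ac + ab.
This gives a 10×10 integer matrix of rank 6; reducing to Smith normal form yields diagonal entries (1,1,1,1,1,1).

The boundary map ∂_3: C_3 → C_2 sends each 3-simplex σ to the alternating sum Σ_i (−1)^i (σ with its i-th vertex removed). For instance
  ∂abde = bde − ade + abe − abd,
  ∂abce = bce − ace + abe − abc.
As a 10×5 matrix over Z this has rank 4, with invariant factors (1,1,1,1).

Reading off H_k = ker ∂_k / im ∂_{k+1}:

  H_0: rank C_0 − rank ∂_1 = 5 − 4 = 1, and the invariant factors of ∂_1 are all 1, so H_0 ≅ Z.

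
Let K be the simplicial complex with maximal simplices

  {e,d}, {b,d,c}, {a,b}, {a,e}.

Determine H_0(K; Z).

H_0 ≅ Z.

Fix the vertex order a < b < c < d < e and write every simplex with vertices in increasing order. Then dim K = 2 and the simplices of K are:

  0-simplices (5): a, b, c, d, e
  1-simplices (6): ab, ae, bc, bd, cd, de
  2-simplices (1): bcd

giving chain groups C_0 ≅ Z^5, C_1 ≅ Z^6, C_2 ≅ Z^1.

∂_1: C_1 → C_0 is given by ∂[p,q] = [q] − [p].
The 5×6 boundary matrix has rank 4 and Smith normal form diag(1,1,1,1).

The boundary map ∂_2: C_2 → C_1 acts by ∂[p,q,r] = [q,r] − [p,r] + [p,q]. For instance
  ∂bcd = cd − bd + bc.
This gives a 6×1 integer matrix of rank 1; reducing to Smith normal form yields diagonal entries (1).

Computing H_k = (kernel of ∂_k) / (image of ∂_{k+1}):

  H_0: rank C_0 − rank ∂_1 = 5 − 4 = 1, and the invariant factors of ∂_1 are all 1, so H_0 ≅ Z.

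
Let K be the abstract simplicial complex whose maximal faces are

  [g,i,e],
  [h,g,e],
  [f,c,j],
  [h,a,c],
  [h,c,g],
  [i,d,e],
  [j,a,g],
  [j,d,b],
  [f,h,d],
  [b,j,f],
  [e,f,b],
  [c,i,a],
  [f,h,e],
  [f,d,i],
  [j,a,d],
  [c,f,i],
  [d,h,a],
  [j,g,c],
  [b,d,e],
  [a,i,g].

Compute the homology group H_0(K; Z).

Fix the vertex order a < b < c < d < e < f < g < h < i < j and write every simplex with vertices in increasing order. Then dim K = 2 and the simplices of K are:

  0-simplices (10): a, b, c, d, e, f, g, h, i, j
  1-simplices (30): ac, ad, ag, ah, ai, aj, bd, be, bf, bj, cf, cg, ch, ci, cj, de, df, dh, di, dj, ef, eg, eh, ei, fh, fi, fj, gh, gi, gj
  2-simplices (20): ach, aci, adh, adj, agi, agj, bde, bdj, bef, bfj, cfi, cfj, cgh, cgj, dei, dfh, dfi, efh, egh, egi

Hence C_0 ≅ Z^10, C_1 ≅ Z^30, C_2 ≅ Z^20.

∂_1: C_1 → C_0 sends each edge [p,q] (with p < q) to q − p. For instance
  ∂ai = i − a.
The resulting 10×30 matrix has rank 9, and its Smith normal form has invariant factors (1,1,1,1,1,1,1,1,1).

The boundary map ∂_2: C_2 → C_1 maps a triangle to the signed sum of its edges. For instance
  ∂cfj = fj − cj + cf,
  ∂efh = fh − eh + ef.
This gives a 30×20 integer matrix of rank 20; reducing to Smith normal form yields diagonal entries (1,1,1,1,1,1,1,1,1,1,1,1,1,1,1,1,1,1,1,2).

From H_k ≅ ker(∂_k) / im(∂_{k+1}) we obtain:

  H_0: rank C_0 − rank ∂_1 = 10 − 9 = 1, and the invariant factors of ∂_1 are all 1, so H_0 = Z.

H_0 ≅ Z.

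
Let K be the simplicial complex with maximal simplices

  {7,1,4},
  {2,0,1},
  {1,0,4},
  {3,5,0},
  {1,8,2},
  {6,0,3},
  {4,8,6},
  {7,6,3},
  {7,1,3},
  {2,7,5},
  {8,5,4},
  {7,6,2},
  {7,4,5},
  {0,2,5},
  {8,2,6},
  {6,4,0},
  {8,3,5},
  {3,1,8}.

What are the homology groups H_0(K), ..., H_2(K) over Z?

Order the vertices as 0 < 1 < 2 < 3 < 4 < 5 < 6 < 7 < 8. Listing each simplex with vertices in this order, K has dimension 2 with simplices:

  0-simplices (9): [0], [1], [2], [3], [4], [5], [6], [7], [8]
  1-simplices (27): (27 of them)
  2-simplices (18): [0,1,2], [0,1,4], [0,2,5], [0,3,5], [0,3,6], [0,4,6], [1,2,8], [1,3,7], [1,3,8], [1,4,7], [2,5,7], [2,6,7], [2,6,8], [3,5,8], [3,6,7], [4,5,7], [4,5,8], [4,6,8]

giving chain groups C_0 ≅ Z^9, C_1 ≅ Z^27, C_2 ≅ Z^18.

The boundary map ∂_1: C_1 → C_0 is given by ∂[p,q] = [q] − [p]. For instance
  ∂[0,4] = [4] − [0].
As a 9×27 matrix over Z this has rank 8, with invariant factors (1,1,1,1,1,1,1,1).

∂_2: C_2 → C_1 sends each 2-simplex [p,q,r] to [q,r] − [p,r] + [p,q]. For instance
  ∂[0,2,5] = [2,5] − [0,5] + [0,2],
  ∂[1,2,8] = [2,8] − [1,8] + [1,2].
This gives a 27×18 integer matrix of rank 17; reducing to Smith normal form yields diagonal entries (1,1,1,1,1,1,1,1,1,1,1,1,1,1,1,1,1).

Computing H_k = (kernel of ∂_k) / (image of ∂_{k+1}):

  H_0: rank C_0 − rank ∂_1 = 9 − 8 = 1, and the invariant factors of ∂_1 are all 1, so H_0 = Z.
  H_1: rank ker ∂_1 − rank ∂_2 = (27 − 8) − 17 = 2, and the invariant factors of ∂_2 are all 1, so H_1 = Z^2.
  H_2: rank ker ∂_2 − rank ∂_3 = (18 − 17) − 0 = 1, and there is no ∂_3, so H_2 = Z.

As a check, the Euler characteristic is 9 − 27 + 18 = 0, which agrees with 1 − 2 + 1 = 0.

H_0 = Z,  H_1 = Z^2,  H_2 = Z.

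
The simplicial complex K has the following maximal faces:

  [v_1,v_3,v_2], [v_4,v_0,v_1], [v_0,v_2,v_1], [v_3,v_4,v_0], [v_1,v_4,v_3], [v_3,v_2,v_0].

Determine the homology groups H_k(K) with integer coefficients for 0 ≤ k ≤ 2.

H_0 = Z,  H_1 = 0,  H_2 = Z.

We work with the vertex ordering v_0 < v_1 < v_2 < v_3 < v_4. The simplices of K, each written with vertices in increasing order, are:

  0-simplices (5): [v_0], [v_1], [v_2], [v_3], [v_4]
  1-simplices (9): [v_0,v_1], [v_0,v_2], [v_0,v_3], [v_0,v_4], [v_1,v_2], [v_1,v_3], [v_1,v_4], [v_2,v_3], [v_3,v_4]
  2-simplices (6): [v_0,v_1,v_2], [v_0,v_1,v_4], [v_0,v_2,v_3], [v_0,v_3,v_4], [v_1,v_2,v_3], [v_1,v_3,v_4]

Hence C_0 ≅ Z^5, C_1 ≅ Z^9, C_2 ≅ Z^6.

∂_1: C_1 → C_0 maps an edge to its endpoints' difference, ∂[p,q] = q − p.
The resulting 5×9 matrix has rank 4, and its Smith normal form has invariant factors (1,1,1,1).

∂_2: C_2 → C_1 maps a triangle to the signed sum of its edges. For instance
  ∂[v_0,v_2,v_3] = [v_2,v_3] − [v_0,v_3] + [v_0,v_2],
  ∂[v_0,v_1,v_4] = [v_1,v_4] − [v_0,v_4] + [v_0,v_1].
This gives a 9×6 integer matrix of rank 5; reducing to Smith normal form yields diagonal entries (1,1,1,1,1).

From H_k ≅ ker(∂_k) / im(∂_{k+1}) we obtain:

  H_0: rank C_0 − rank ∂_1 = 5 − 4 = 1, and the invariant factors of ∂_1 are all 1, so H_0 ≅ Z.
  H_1: rank ker ∂_1 − rank ∂_2 = (9 − 4) − 5 = 0, and the invariant factors of ∂_2 are all 1, so H_1 ≅ 0.
  H_2: rank ker ∂_2 − rank ∂_3 = (6 − 5) − 0 = 1, and there is no ∂_3, so H_2 ≅ Z.

As a check, the Euler characteristic is 5 − 9 + 6 = 2, which agrees with 1 − 0 + 1 = 2.
(K is a triangulation of the 2-sphere S^2.)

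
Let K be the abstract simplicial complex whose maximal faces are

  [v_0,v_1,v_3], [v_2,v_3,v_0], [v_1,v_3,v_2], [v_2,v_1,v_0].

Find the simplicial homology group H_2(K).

Fix the vertex order v_0 < v_1 < v_2 < v_3 and write every simplex with vertices in increasing order. Then dim K = 2 and the simplices of K are:

  0-simplices (4): [v_0], [v_1], [v_2], [v_3]
  1-simplices (6): [v_0,v_1], [v_0,v_2], [v_0,v_3], [v_1,v_2], [v_1,v_3], [v_2,v_3]
  2-simplices (4): [v_0,v_1,v_2], [v_0,v_1,v_3], [v_0,v_2,v_3], [v_1,v_2,v_3]

giving chain groups C_0 ≅ Z^4, C_1 ≅ Z^6, C_2 ≅ Z^4.

∂_1: C_1 → C_0 maps an edge to its endpoints' difference, ∂[p,q] = q − p. For instance
  ∂[v_0,v_3] = [v_3] − [v_0].
The 4×6 boundary matrix has rank 3 and Smith normal form diag(1,1,1).

Boundary ∂_2: C_2 → C_1 maps a triangle to the signed sum of its edges. For instance
  ∂[v_0,v_1,v_2] = [v_1,v_2] − [v_0,v_2] + [v_0,v_1],
  ∂[v_0,v_2,v_3] = [v_2,v_3] − [v_0,v_3] + [v_0,v_2].
The 6×4 boundary matrix has rank 3 and Smith normal form diag(1,1,1).

Computing H_k = (kernel of ∂_k) / (image of ∂_{k+1}):

  H_2: rank ker ∂_2 − rank ∂_3 = (4 − 3) − 0 = 1, and there is no ∂_3, so H_2 = Z.

H_2 ≅ Z.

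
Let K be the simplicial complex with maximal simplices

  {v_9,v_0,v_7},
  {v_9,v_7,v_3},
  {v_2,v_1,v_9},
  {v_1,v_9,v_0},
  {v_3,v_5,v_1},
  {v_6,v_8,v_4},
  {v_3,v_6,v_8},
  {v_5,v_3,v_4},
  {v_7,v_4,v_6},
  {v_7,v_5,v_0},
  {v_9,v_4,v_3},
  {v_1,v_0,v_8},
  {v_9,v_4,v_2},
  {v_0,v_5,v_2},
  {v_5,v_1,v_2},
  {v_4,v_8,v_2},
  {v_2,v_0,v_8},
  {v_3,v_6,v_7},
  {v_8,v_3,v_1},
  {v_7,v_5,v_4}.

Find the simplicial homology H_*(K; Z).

K has 10 vertices, 30 edges, 20 triangles.
rank ∂_0 = 0, rank ∂_1 = 9 ⇒ b_0 = 10 − 0 − 9 = 1; all invariant factors of ∂_1 are 1 so no torsion. So H_0 = Z.
rank ∂_1 = 9, rank ∂_2 = 20 ⇒ b_1 = 30 − 9 − 20 = 1; ∂_2 has invariant factor(s) [2] giving torsion. So H_1 = Z ⊕ Z/2Z.
rank ∂_2 = 20, rank ∂_3 = 0 ⇒ b_2 = 20 − 20 − 0 = 0. So H_2 = 0.

H_0 ≅ Z,  H_1 ≅ Z ⊕ Z/2Z,  H_2 = 0.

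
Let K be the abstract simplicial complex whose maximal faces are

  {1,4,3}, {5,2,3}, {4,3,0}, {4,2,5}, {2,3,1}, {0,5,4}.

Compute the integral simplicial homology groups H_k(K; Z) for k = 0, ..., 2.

H_0 = Z,  H_1 = Z,  H_2 = 0.

Take the total order 0 < 1 < 2 < 3 < 4 < 5 on the vertex set. Then K (dimension 2) consists of the simplices:

  0-simplices (6): [0], [1], [2], [3], [4], [5]
  1-simplices (12): [0,3], [0,4], [0,5], [1,2], [1,3], [1,4], [2,3], [2,4], [2,5], [3,4], [3,5], [4,5]
  2-simplices (6): [0,3,4], [0,4,5], [1,2,3], [1,3,4], [2,3,5], [2,4,5]

giving chain groups C_0 ≅ Z^6, C_1 ≅ Z^12, C_2 ≅ Z^6.

Boundary ∂_1: C_1 → C_0 is given by ∂[p,q] = [q] − [p]. For instance
  ∂[3,5] = [5] − [3].
The resulting 6×12 matrix has rank 5, and its Smith normal form has invariant factors (1,1,1,1,1).

The boundary map ∂_2: C_2 → C_1 acts by ∂[p,q,r] = [q,r] − [p,r] + [p,q]. For instance
  ∂[0,4,5] = [4,5] − [0,5] + [0,4],
  ∂[2,4,5] = [4,5] − [2,5] + [2,4].
This gives a 12×6 integer matrix of rank 6; reducing to Smith normal form yields diagonal entries (1,1,1,1,1,1).

Computing H_k = (kernel of ∂_k) / (image of ∂_{k+1}):

  H_0: rank C_0 − rank ∂_1 = 6 − 5 = 1, and the invariant factors of ∂_1 are all 1, so H_0 ≅ Z.
  H_1: rank ker ∂_1 − rank ∂_2 = (12 − 5) − 6 = 1, and the invariant factors of ∂_2 are all 1, so H_1 ≅ Z.
  H_2: rank ker ∂_2 − rank ∂_3 = (6 − 6) − 0 = 0, and there is no ∂_3, so H_2 ≅ 0.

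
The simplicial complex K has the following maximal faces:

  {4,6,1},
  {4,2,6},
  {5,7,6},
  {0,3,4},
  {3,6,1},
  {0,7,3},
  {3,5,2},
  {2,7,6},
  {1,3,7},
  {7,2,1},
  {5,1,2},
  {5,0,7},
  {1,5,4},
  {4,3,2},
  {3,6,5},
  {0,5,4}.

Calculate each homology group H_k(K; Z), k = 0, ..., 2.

H_0 = Z,  H_1 = Z^2,  H_2 = Z.

K has 8 vertices, 24 edges, 16 triangles.
rank ∂_0 = 0, rank ∂_1 = 7 ⇒ b_0 = 8 − 0 − 7 = 1; all invariant factors of ∂_1 are 1 so no torsion. So H_0 ≅ Z.
rank ∂_1 = 7, rank ∂_2 = 15 ⇒ b_1 = 24 − 7 − 15 = 2; all invariant factors of ∂_2 are 1 so no torsion. So H_1 ≅ Z^2.
rank ∂_2 = 15, rank ∂_3 = 0 ⇒ b_2 = 16 − 15 − 0 = 1. So H_2 ≅ Z.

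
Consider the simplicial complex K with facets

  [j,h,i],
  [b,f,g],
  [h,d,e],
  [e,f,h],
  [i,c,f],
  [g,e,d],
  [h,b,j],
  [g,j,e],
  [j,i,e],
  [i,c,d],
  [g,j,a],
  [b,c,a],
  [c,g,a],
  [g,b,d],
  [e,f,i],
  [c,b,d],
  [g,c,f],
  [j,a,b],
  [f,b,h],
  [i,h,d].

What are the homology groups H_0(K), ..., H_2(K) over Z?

H_0 ≅ Z,  H_1 ≅ Z ⊕ Z/2Z,  H_2 = 0.

Order the vertices as a < b < c < d < e < f < g < h < i < j. Listing each simplex with vertices in this order, K has dimension 2 with simplices:

  0-simplices (10): a, b, c, d, e, f, g, h, i, j
  1-simplices (30): ab, ac, ag, aj, bc, bd, bf, bg, bh, bj, cd, cf, cg, ci, de, dg, dh, di, ef, eg, eh, ei, ej, fg, fh, fi, gj, hi, hj, ij
  2-simplices (20): abc, abj, acg, agj, bcd, bdg, bfg, bfh, bhj, cdi, cfg, cfi, deg, deh, dhi, efh, efi, egj, eij, hij

giving chain groups C_0 ≅ Z^10, C_1 ≅ Z^30, C_2 ≅ Z^20.

∂_1: C_1 → C_0 sends each edge [p,q] (with p < q) to q − p. For instance
  ∂dg = g − d.
The 10×30 boundary matrix has rank 9 and Smith normal form diag(1,1,1,1,1,1,1,1,1).

The boundary map ∂_2: C_2 → C_1 sends each 2-simplex [p,q,r] to [q,r] − [p,r] + [p,q]. For instance
  ∂abj = bj − aj + ab,
  ∂cfg = fg − cg + cf.
The 30×20 boundary matrix has rank 20 and Smith normal form diag(1,1,1,1,1,1,1,1,1,1,1,1,1,1,1,1,1,1,1,2).

Now H_k = ker ∂_k / im ∂_{k+1}, so:

  H_0: rank C_0 − rank ∂_1 = 10 − 9 = 1, and the invariant factors of ∂_1 are all 1, so H_0 = Z.
  H_1: rank ker ∂_1 − rank ∂_2 = (30 − 9) − 20 = 1, and ∂_2 has invariant factor 2 > 1, so H_1 = Z ⊕ Z/2Z.
  H_2: rank ker ∂_2 − rank ∂_3 = (20 − 20) − 0 = 0, and there is no ∂_3, so H_2 = 0.

(K is a triangulation of the Klein bottle.)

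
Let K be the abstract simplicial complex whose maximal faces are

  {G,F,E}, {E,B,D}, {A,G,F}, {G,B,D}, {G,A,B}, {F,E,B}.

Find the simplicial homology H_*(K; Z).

Order the vertices as A < B < D < E < F < G. Listing each simplex with vertices in this order, K has dimension 2 with simplices:

  0-simplices (6): A, B, D, E, F, G
  1-simplices (12): AB, AF, AG, BD, BE, BF, BG, DE, DG, EF, EG, FG
  2-simplices (6): ABG, AFG, BDE, BDG, BEF, EFG

giving chain groups C_0 ≅ Z^6, C_1 ≅ Z^12, C_2 ≅ Z^6.

The boundary map ∂_1: C_1 → C_0 sends each edge [p,q] (with p < q) to q − p. For instance
  ∂EF = F − E.
This gives a 6×12 integer matrix of rank 5; reducing to Smith normal form yields diagonal entries (1,1,1,1,1).

∂_2: C_2 → C_1 sends each 2-simplex [p,q,r] to [q,r] − [p,r] + [p,q]. For instance
  ∂EFG = FG − EG + EF,
  ∂BDG = DG − BG + BD.
The 12×6 boundary matrix has rank 6 and Smith normal form diag(1,1,1,1,1,1).

From H_k ≅ ker(∂_k) / im(∂_{k+1}) we obtain:

  H_0: rank C_0 − rank ∂_1 = 6 − 5 = 1, and the invariant factors of ∂_1 are all 1, so H_0 = Z.
  H_1: rank ker ∂_1 − rank ∂_2 = (12 − 5) − 6 = 1, and the invariant factors of ∂_2 are all 1, so H_1 = Z.
  H_2: rank ker ∂_2 − rank ∂_3 = (6 − 6) − 0 = 0, and there is no ∂_3, so H_2 = 0.

H_0 ≅ Z,  H_1 ≅ Z,  H_2 = 0.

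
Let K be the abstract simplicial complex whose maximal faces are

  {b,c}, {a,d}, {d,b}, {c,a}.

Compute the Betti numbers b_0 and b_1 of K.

We work with the vertex ordering a < b < c < d. The simplices of K, each written with vertices in increasing order, are:

  0-simplices (4): a, b, c, d
  1-simplices (4): ac, ad, bc, bd

giving chain groups C_0 ≅ Z^4, C_1 ≅ Z^4.

Boundary ∂_1: C_1 → C_0 is given by ∂[p,q] = [q] − [p]. For instance
  ∂bc = c − b.
As a 4×4 matrix over Z this has rank 3, with invariant factors (1,1,1).

Reading off H_k = ker ∂_k / im ∂_{k+1}:

  H_0: rank C_0 − rank ∂_1 = 4 − 3 = 1, and the invariant factors of ∂_1 are all 1, so H_0 ≅ Z.
  H_1: rank ker ∂_1 − rank ∂_2 = (4 − 3) − 0 = 1, and there is no ∂_2, so H_1 ≅ Z.

Hence the Betti numbers are b_0 = 1, b_1 = 1.

b_0 = 1, b_1 = 1.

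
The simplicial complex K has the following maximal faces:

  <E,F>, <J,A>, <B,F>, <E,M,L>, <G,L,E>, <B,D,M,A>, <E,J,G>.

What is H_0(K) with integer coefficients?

H_0 ≅ Z.

We work with the vertex ordering A < B < D < E < F < G < J < L < M. The simplices of K, each written with vertices in increasing order, are:

  0-simplices (9): A, B, D, E, F, G, J, L, M
  1-simplices (16): AB, AD, AJ, AM, BD, BF, BM, DM, EF, EG, EJ, EL, EM, GJ, GL, LM
  2-simplices (7): ABD, ABM, ADM, BDM, EGJ, EGL, ELM
  3-simplices (1): ABDM

giving chain groups C_0 ≅ Z^9, C_1 ≅ Z^16, C_2 ≅ Z^7, C_3 ≅ Z^1.

Boundary ∂_1: C_1 → C_0 maps an edge to its endpoints' difference, ∂[p,q] = q − p. For instance
  ∂EL = L − E.
The resulting 9×16 matrix has rank 8, and its Smith normal form has invariant factors (1,1,1,1,1,1,1,1).

Boundary ∂_2: C_2 → C_1 acts by ∂[p,q,r] = [q,r] − [p,r] + [p,q]. For instance
  ∂ABM = BM − AM + AB,
  ∂EGL = GL − EL + EG.
The resulting 16×7 matrix has rank 6, and its Smith normal form has invariant factors (1,1,1,1,1,1).

The boundary map ∂_3: C_3 → C_2 sends each 3-simplex σ to the alternating sum Σ_i (−1)^i (σ with its i-th vertex removed). For instance
  ∂ABDM = BDM − ADM + ABM − ABD.
The 7×1 boundary matrix has rank 1 and Smith normal form diag(1).

From H_k ≅ ker(∂_k) / im(∂_{k+1}) we obtain:

  H_0: rank C_0 − rank ∂_1 = 9 − 8 = 1, and the invariant factors of ∂_1 are all 1, so H_0 = Z.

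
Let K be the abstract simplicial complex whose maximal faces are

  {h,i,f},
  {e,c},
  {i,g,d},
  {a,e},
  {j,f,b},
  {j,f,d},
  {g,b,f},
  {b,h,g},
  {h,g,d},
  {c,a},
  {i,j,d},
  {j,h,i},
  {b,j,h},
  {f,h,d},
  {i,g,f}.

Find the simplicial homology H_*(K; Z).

H_0 ≅ Z^2,  H_1 ≅ Z ⊕ Z_2,  H_2 = 0.

Fix the vertex order a < b < c < d < e < f < g < h < i < j and write every simplex with vertices in increasing order. Then dim K = 2 and the simplices of K are:

  0-simplices (10): a, b, c, d, e, f, g, h, i, j
  1-simplices (21): ac, ae, bf, bg, bh, bj, ce, df, dg, dh, di, dj, fg, fh, fi, fj, gh, gi, hi, hj, ij
  2-simplices (12): bfg, bfj, bgh, bhj, dfh, dfj, dgh, dgi, dij, fgi, fhi, hij

Hence C_0 ≅ Z^10, C_1 ≅ Z^21, C_2 ≅ Z^12.

Boundary ∂_1: C_1 → C_0 maps an edge to its endpoints' difference, ∂[p,q] = q − p. For instance
  ∂ij = j − i.
The 10×21 boundary matrix has rank 8 and Smith normal form diag(1,1,1,1,1,1,1,1).

Boundary ∂_2: C_2 → C_1 maps a triangle to the signed sum of its edges. For instance
  ∂dfj = fj − dj + df,
  ∂dgi = gi − di + dg.
The 21×12 boundary matrix has rank 12 and Smith normal form diag(1,1,1,1,1,1,1,1,1,1,1,2).

Now H_k = ker ∂_k / im ∂_{k+1}, so:

  H_0: rank C_0 − rank ∂_1 = 10 − 8 = 2, and the invariant factors of ∂_1 are all 1, so H_0 = Z^2.
  H_1: rank ker ∂_1 − rank ∂_2 = (21 − 8) − 12 = 1, and ∂_2 has invariant factor 2 > 1, so H_1 = Z ⊕ Z_2.
  H_2: rank ker ∂_2 − rank ∂_3 = (12 − 12) − 0 = 0, and there is no ∂_3, so H_2 = 0.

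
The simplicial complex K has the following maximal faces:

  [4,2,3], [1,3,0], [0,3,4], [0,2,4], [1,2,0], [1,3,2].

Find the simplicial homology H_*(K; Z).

Fix the vertex order 0 < 1 < 2 < 3 < 4 and write every simplex with vertices in increasing order. Then dim K = 2 and the simplices of K are:

  0-simplices (5): [0], [1], [2], [3], [4]
  1-simplices (9): [0,1], [0,2], [0,3], [0,4], [1,2], [1,3], [2,3], [2,4], [3,4]
  2-simplices (6): [0,1,2], [0,1,3], [0,2,4], [0,3,4], [1,2,3], [2,3,4]

so the chain groups are C_0 ≅ Z^5, C_1 ≅ Z^9, C_2 ≅ Z^6.

∂_1: C_1 → C_0 maps an edge to its endpoints' difference, ∂[p,q] = q − p. For instance
  ∂[0,1] = [1] − [0].
The resulting 5×9 matrix has rank 4, and its Smith normal form has invariant factors (1,1,1,1).

The boundary map ∂_2: C_2 → C_1 sends each 2-simplex [p,q,r] to [q,r] − [p,r] + [p,q]. For instance
  ∂[0,1,3] = [1,3] − [0,3] + [0,1],
  ∂[0,2,4] = [2,4] − [0,4] + [0,2].
As a 9×6 matrix over Z this has rank 5, with invariant factors (1,1,1,1,1).

From H_k ≅ ker(∂_k) / im(∂_{k+1}) we obtain:

  H_0: rank C_0 − rank ∂_1 = 5 − 4 = 1, and the invariant factors of ∂_1 are all 1, so H_0 ≅ Z.
  H_1: rank ker ∂_1 − rank ∂_2 = (9 − 4) − 5 = 0, and the invariant factors of ∂_2 are all 1, so H_1 ≅ 0.
  H_2: rank ker ∂_2 − rank ∂_3 = (6 − 5) − 0 = 1, and there is no ∂_3, so H_2 ≅ Z.

H_0 = Z,  H_1 = 0,  H_2 = Z.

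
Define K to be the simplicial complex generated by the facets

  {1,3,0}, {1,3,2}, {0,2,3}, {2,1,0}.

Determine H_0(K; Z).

H_0 ≅ Z.

Take the total order 0 < 1 < 2 < 3 on the vertex set. Then K (dimension 2) consists of the simplices:

  0-simplices (4): [0], [1], [2], [3]
  1-simplices (6): [0,1], [0,2], [0,3], [1,2], [1,3], [2,3]
  2-simplices (4): [0,1,2], [0,1,3], [0,2,3], [1,2,3]

Hence C_0 ≅ Z^4, C_1 ≅ Z^6, C_2 ≅ Z^4.

∂_1: C_1 → C_0 is given by ∂[p,q] = [q] − [p].
The 4×6 boundary matrix has rank 3 and Smith normal form diag(1,1,1).

The boundary map ∂_2: C_2 → C_1 maps a triangle to the signed sum of its edges. For instance
  ∂[1,2,3] = [2,3] − [1,3] + [1,2],
  ∂[0,1,3] = [1,3] − [0,3] + [0,1].
As a 6×4 matrix over Z this has rank 3, with invariant factors (1,1,1).

Reading off H_k = ker ∂_k / im ∂_{k+1}:

  H_0: rank C_0 − rank ∂_1 = 4 − 3 = 1, and the invariant factors of ∂_1 are all 1, so H_0 ≅ Z.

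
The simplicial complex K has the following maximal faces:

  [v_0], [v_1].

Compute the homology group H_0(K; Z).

Order the vertices as v_0 < v_1. Listing each simplex with vertices in this order, K has dimension 0 with simplices:

  0-simplices (2): [v_0], [v_1]

giving chain groups C_0 ≅ Z^2.

Reading off H_k = ker ∂_k / im ∂_{k+1}:

  H_0: rank C_0 − rank ∂_1 = 2 − 0 = 2, and there is no ∂_1, so H_0 = Z^2.

(K is a triangulation of a set of 2 points.)

H_0 ≅ Z^2.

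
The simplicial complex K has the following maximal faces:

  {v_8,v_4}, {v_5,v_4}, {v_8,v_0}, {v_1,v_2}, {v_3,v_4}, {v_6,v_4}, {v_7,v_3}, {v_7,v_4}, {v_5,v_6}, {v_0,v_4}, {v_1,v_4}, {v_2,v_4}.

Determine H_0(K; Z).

K has 9 vertices, 12 edges.
rank ∂_0 = 0, rank ∂_1 = 8 ⇒ b_0 = 9 − 0 − 8 = 1; all invariant factors of ∂_1 are 1 so no torsion. So H_0 ≅ Z.

H_0 ≅ Z.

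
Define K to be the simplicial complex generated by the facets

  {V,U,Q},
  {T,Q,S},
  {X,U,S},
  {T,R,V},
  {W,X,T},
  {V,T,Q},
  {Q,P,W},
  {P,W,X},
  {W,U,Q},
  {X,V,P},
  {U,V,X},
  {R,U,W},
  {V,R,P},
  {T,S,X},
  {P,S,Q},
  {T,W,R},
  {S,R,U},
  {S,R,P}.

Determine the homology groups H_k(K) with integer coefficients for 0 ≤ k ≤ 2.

We work with the vertex ordering P < Q < R < S < T < U < V < W < X. The simplices of K, each written with vertices in increasing order, are:

  0-simplices (9): P, Q, R, S, T, U, V, W, X
  1-simplices (27): PQ, PR, PS, PV, PW, PX, QS, QT, QU, QV, QW, RS, RT, RU, RV, RW, ST, SU, SX, TV, TW, TX, UV, UW, UX, VX, WX
  2-simplices (18): PQS, PQW, PRS, PRV, PVX, PWX, QST, QTV, QUV, QUW, RSU, RTV, RTW, RUW, STX, SUX, TWX, UVX

so the chain groups are C_0 ≅ Z^9, C_1 ≅ Z^27, C_2 ≅ Z^18.

∂_1: C_1 → C_0 is given by ∂[p,q] = [q] − [p].
The resulting 9×27 matrix has rank 8, and its Smith normal form has invariant factors (1,1,1,1,1,1,1,1).

∂_2: C_2 → C_1 acts by ∂[p,q,r] = [q,r] − [p,r] + [p,q]. For instance
  ∂SUX = UX − SX + SU,
  ∂RSU = SU − RU + RS.
The resulting 27×18 matrix has rank 17, and its Smith normal form has invariant factors (1,1,1,1,1,1,1,1,1,1,1,1,1,1,1,1,1).

Computing H_k = (kernel of ∂_k) / (image of ∂_{k+1}):

  H_0: rank C_0 − rank ∂_1 = 9 − 8 = 1, and the invariant factors of ∂_1 are all 1, so H_0 = Z.
  H_1: rank ker ∂_1 − rank ∂_2 = (27 − 8) − 17 = 2, and the invariant factors of ∂_2 are all 1, so H_1 = Z^2.
  H_2: rank ker ∂_2 − rank ∂_3 = (18 − 17) − 0 = 1, and there is no ∂_3, so H_2 = Z.

As a check, the Euler characteristic is 9 − 27 + 18 = 0, which agrees with 1 − 2 + 1 = 0.

H_0 ≅ Z,  H_1 ≅ Z^2,  H_2 ≅ Z.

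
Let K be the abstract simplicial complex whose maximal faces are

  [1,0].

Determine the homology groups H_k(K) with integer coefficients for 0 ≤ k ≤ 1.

H_0 ≅ Z,  H_1 = 0.

Take the total order 0 < 1 on the vertex set. Then K (dimension 1) consists of the simplices:

  0-simplices (2): [0], [1]
  1-simplices (1): [0,1]

giving chain groups C_0 ≅ Z^2, C_1 ≅ Z^1.

∂_1: C_1 → C_0 is given by ∂[p,q] = [q] − [p].
The 2×1 boundary matrix has rank 1 and Smith normal form diag(1).

From H_k ≅ ker(∂_k) / im(∂_{k+1}) we obtain:

  H_0: rank C_0 − rank ∂_1 = 2 − 1 = 1, and the invariant factors of ∂_1 are all 1, so H_0 ≅ Z.
  H_1: rank ker ∂_1 − rank ∂_2 = (1 − 1) − 0 = 0, and there is no ∂_2, so H_1 ≅ 0.

(K is a triangulation of the 1-simplex.)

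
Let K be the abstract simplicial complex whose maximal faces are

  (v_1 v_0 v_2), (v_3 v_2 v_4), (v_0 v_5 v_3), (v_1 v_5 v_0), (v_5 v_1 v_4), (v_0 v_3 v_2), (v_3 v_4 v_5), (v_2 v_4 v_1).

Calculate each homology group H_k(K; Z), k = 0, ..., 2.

H_0 = Z,  H_1 = 0,  H_2 = Z.

We work with the vertex ordering v_0 < v_1 < v_2 < v_3 < v_4 < v_5. The simplices of K, each written with vertices in increasing order, are:

  0-simplices (6): [v_0], [v_1], [v_2], [v_3], [v_4], [v_5]
  1-simplices (12): [v_0,v_1], [v_0,v_2], [v_0,v_3], [v_0,v_5], [v_1,v_2], [v_1,v_4], [v_1,v_5], [v_2,v_3], [v_2,v_4], [v_3,v_4], [v_3,v_5], [v_4,v_5]
  2-simplices (8): [v_0,v_1,v_2], [v_0,v_1,v_5], [v_0,v_2,v_3], [v_0,v_3,v_5], [v_1,v_2,v_4], [v_1,v_4,v_5], [v_2,v_3,v_4], [v_3,v_4,v_5]

so the chain groups are C_0 ≅ Z^6, C_1 ≅ Z^12, C_2 ≅ Z^8.

∂_1: C_1 → C_0 maps an edge to its endpoints' difference, ∂[p,q] = q − p. For instance
  ∂[v_3,v_4] = [v_4] − [v_3].
The resulting 6×12 matrix has rank 5, and its Smith normal form has invariant factors (1,1,1,1,1).

∂_2: C_2 → C_1 acts by ∂[p,q,r] = [q,r] − [p,r] + [p,q]. For instance
  ∂[v_1,v_4,v_5] = [v_4,v_5] − [v_1,v_5] + [v_1,v_4],
  ∂[v_0,v_1,v_2] = [v_1,v_2] − [v_0,v_2] + [v_0,v_1].
The resulting 12×8 matrix has rank 7, and its Smith normal form has invariant factors (1,1,1,1,1,1,1).

Reading off H_k = ker ∂_k / im ∂_{k+1}:

  H_0: rank C_0 − rank ∂_1 = 6 − 5 = 1, and the invariant factors of ∂_1 are all 1, so H_0 ≅ Z.
  H_1: rank ker ∂_1 − rank ∂_2 = (12 − 5) − 7 = 0, and the invariant factors of ∂_2 are all 1, so H_1 ≅ 0.
  H_2: rank ker ∂_2 − rank ∂_3 = (8 − 7) − 0 = 1, and there is no ∂_3, so H_2 ≅ Z.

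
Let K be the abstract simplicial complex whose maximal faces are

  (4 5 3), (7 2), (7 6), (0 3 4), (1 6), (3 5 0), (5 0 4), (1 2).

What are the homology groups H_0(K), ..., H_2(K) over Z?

H_0 = Z^2,  H_1 = Z,  H_2 = Z.

Order the vertices as 0 < 1 < 2 < 3 < 4 < 5 < 6 < 7. Listing each simplex with vertices in this order, K has dimension 2 with simplices:

  0-simplices (8): [0], [1], [2], [3], [4], [5], [6], [7]
  1-simplices (10): [0,3], [0,4], [0,5], [1,2], [1,6], [2,7], [3,4], [3,5], [4,5], [6,7]
  2-simplices (4): [0,3,4], [0,3,5], [0,4,5], [3,4,5]

Hence C_0 ≅ Z^8, C_1 ≅ Z^10, C_2 ≅ Z^4.

The boundary map ∂_1: C_1 → C_0 sends each edge [p,q] (with p < q) to q − p. For instance
  ∂[1,6] = [6] − [1].
This gives a 8×10 integer matrix of rank 6; reducing to Smith normal form yields diagonal entries (1,1,1,1,1,1).

The boundary map ∂_2: C_2 → C_1 sends each 2-simplex [p,q,r] to [q,r] − [p,r] + [p,q]. For instance
  ∂[0,4,5] = [4,5] − [0,5] + [0,4],
  ∂[0,3,4] = [3,4] − [0,4] + [0,3].
As a 10×4 matrix over Z this has rank 3, with invariant factors (1,1,1).

Computing H_k = (kernel of ∂_k) / (image of ∂_{k+1}):

  H_0: rank C_0 − rank ∂_1 = 8 − 6 = 2, and the invariant factors of ∂_1 are all 1, so H_0 = Z^2.
  H_1: rank ker ∂_1 − rank ∂_2 = (10 − 6) − 3 = 1, and the invariant factors of ∂_2 are all 1, so H_1 = Z.
  H_2: rank ker ∂_2 − rank ∂_3 = (4 − 3) − 0 = 1, and there is no ∂_3, so H_2 = Z.

As a check, the Euler characteristic is 8 − 10 + 4 = 2, which agrees with 2 − 1 + 1 = 2.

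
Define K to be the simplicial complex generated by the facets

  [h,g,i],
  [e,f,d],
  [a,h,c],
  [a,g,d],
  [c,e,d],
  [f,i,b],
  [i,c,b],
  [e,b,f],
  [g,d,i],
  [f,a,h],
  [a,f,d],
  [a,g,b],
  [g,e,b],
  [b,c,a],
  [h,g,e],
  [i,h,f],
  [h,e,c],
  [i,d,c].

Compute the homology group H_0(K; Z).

Order the vertices as a < b < c < d < e < f < g < h < i. Listing each simplex with vertices in this order, K has dimension 2 with simplices:

  0-simplices (9): a, b, c, d, e, f, g, h, i
  1-simplices (27): ab, ac, ad, af, ag, ah, bc, be, bf, bg, bi, cd, ce, ch, ci, de, df, dg, di, ef, eg, eh, fh, fi, gh, gi, hi
  2-simplices (18): abc, abg, ach, adf, adg, afh, bci, bef, beg, bfi, cde, cdi, ceh, def, dgi, egh, fhi, ghi

Hence C_0 ≅ Z^9, C_1 ≅ Z^27, C_2 ≅ Z^18.

Boundary ∂_1: C_1 → C_0 sends each edge [p,q] (with p < q) to q − p.
This gives a 9×27 integer matrix of rank 8; reducing to Smith normal form yields diagonal entries (1,1,1,1,1,1,1,1).

The boundary map ∂_2: C_2 → C_1 acts by ∂[p,q,r] = [q,r] − [p,r] + [p,q]. For instance
  ∂def = ef − df + de,
  ∂bfi = fi − bi + bf.
This gives a 27×18 integer matrix of rank 17; reducing to Smith normal form yields diagonal entries (1,1,1,1,1,1,1,1,1,1,1,1,1,1,1,1,1).

Reading off H_k = ker ∂_k / im ∂_{k+1}:

  H_0: rank C_0 − rank ∂_1 = 9 − 8 = 1, and the invariant factors of ∂_1 are all 1, so H_0 = Z.

H_0 ≅ Z.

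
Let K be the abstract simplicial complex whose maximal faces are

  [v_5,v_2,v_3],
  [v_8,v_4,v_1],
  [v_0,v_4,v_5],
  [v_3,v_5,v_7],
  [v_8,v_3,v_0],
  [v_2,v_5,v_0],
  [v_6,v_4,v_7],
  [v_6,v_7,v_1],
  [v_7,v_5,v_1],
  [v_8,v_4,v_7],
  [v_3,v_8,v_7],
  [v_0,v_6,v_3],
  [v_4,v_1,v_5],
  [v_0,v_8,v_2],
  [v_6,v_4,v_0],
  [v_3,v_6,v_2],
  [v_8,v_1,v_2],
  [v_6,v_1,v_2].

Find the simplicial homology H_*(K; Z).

H_0 = Z,  H_1 = Z ⊕ Z/2,  H_2 = 0.

Order the vertices as v_0 < v_1 < v_2 < v_3 < v_4 < v_5 < v_6 < v_7 < v_8. Listing each simplex with vertices in this order, K has dimension 2 with simplices:

  0-simplices (9): [v_0], [v_1], [v_2], [v_3], [v_4], [v_5], [v_6], [v_7], [v_8]
  1-simplices (27): (27 of them)
  2-simplices (18): (18 of them)

giving chain groups C_0 ≅ Z^9, C_1 ≅ Z^27, C_2 ≅ Z^18.

Boundary ∂_1: C_1 → C_0 sends each edge [p,q] (with p < q) to q − p. For instance
  ∂[v_0,v_8] = [v_8] − [v_0].
The 9×27 boundary matrix has rank 8 and Smith normal form diag(1,1,1,1,1,1,1,1).

The boundary map ∂_2: C_2 → C_1 sends each 2-simplex [p,q,r] to [q,r] − [p,r] + [p,q]. For instance
  ∂[v_0,v_4,v_5] = [v_4,v_5] − [v_0,v_5] + [v_0,v_4],
  ∂[v_1,v_5,v_7] = [v_5,v_7] − [v_1,v_7] + [v_1,v_5].
As a 27×18 matrix over Z this has rank 18, with invariant factors (1,1,1,1,1,1,1,1,1,1,1,1,1,1,1,1,1,2).

From H_k ≅ ker(∂_k) / im(∂_{k+1}) we obtain:

  H_0: rank C_0 − rank ∂_1 = 9 − 8 = 1, and the invariant factors of ∂_1 are all 1, so H_0 ≅ Z.
  H_1: rank ker ∂_1 − rank ∂_2 = (27 − 8) − 18 = 1, and ∂_2 has invariant factor 2 > 1, so H_1 ≅ Z ⊕ Z/2.
  H_2: rank ker ∂_2 − rank ∂_3 = (18 − 18) − 0 = 0, and there is no ∂_3, so H_2 ≅ 0.

As a check, the Euler characteristic is 9 − 27 + 18 = 0, which agrees with 1 − 1 + 0 = 0.
(K is a triangulation of the Klein bottle.)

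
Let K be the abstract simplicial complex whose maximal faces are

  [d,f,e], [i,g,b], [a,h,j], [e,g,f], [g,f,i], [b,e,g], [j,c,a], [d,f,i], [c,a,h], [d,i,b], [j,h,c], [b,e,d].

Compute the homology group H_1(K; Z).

H_1 ≅ 0.

Take the total order a < b < c < d < e < f < g < h < i < j on the vertex set. Then K (dimension 2) consists of the simplices:

  0-simplices (10): a, b, c, d, e, f, g, h, i, j
  1-simplices (18): ac, ah, aj, bd, be, bg, bi, ch, cj, de, df, di, ef, eg, fg, fi, gi, hj
  2-simplices (12): ach, acj, ahj, bde, bdi, beg, bgi, chj, def, dfi, efg, fgi

so the chain groups are C_0 ≅ Z^10, C_1 ≅ Z^18, C_2 ≅ Z^12.

Boundary ∂_1: C_1 → C_0 sends each edge [p,q] (with p < q) to q − p.
As a 10×18 matrix over Z this has rank 8, with invariant factors (1,1,1,1,1,1,1,1).

Boundary ∂_2: C_2 → C_1 maps a triangle to the signed sum of its edges. For instance
  ∂ahj = hj − aj + ah,
  ∂bdi = di − bi + bd.
The 18×12 boundary matrix has rank 10 and Smith normal form diag(1,1,1,1,1,1,1,1,1,1).

Now H_k = ker ∂_k / im ∂_{k+1}, so:

  H_1: rank ker ∂_1 − rank ∂_2 = (18 − 8) − 10 = 0, and the invariant factors of ∂_2 are all 1, so H_1 = 0.

(K is a triangulation of the disjoint union of the 2-sphere S^2 and the 2-sphere S^2.)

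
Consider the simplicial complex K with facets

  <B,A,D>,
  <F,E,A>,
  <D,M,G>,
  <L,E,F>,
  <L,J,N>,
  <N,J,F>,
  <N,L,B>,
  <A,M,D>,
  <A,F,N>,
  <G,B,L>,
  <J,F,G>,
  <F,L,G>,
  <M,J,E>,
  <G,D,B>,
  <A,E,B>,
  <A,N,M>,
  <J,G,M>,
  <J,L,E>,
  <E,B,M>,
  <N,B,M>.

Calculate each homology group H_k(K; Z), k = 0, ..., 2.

H_0 ≅ Z,  H_1 ≅ Z ⊕ Z/2,  H_2 = 0.

Order the vertices as A < B < D < E < F < G < J < L < M < N. Listing each simplex with vertices in this order, K has dimension 2 with simplices:

  0-simplices (10): A, B, D, E, F, G, J, L, M, N
  1-simplices (30): AB, AD, AE, AF, AM, AN, BD, BE, BG, BL, BM, BN, DG, DM, EF, EJ, EL, EM, FG, FJ, FL, FN, GJ, GL, GM, JL, JM, JN, LN, MN
  2-simplices (20): ABD, ABE, ADM, AEF, AFN, AMN, BDG, BEM, BGL, BLN, BMN, DGM, EFL, EJL, EJM, FGJ, FGL, FJN, GJM, JLN

so the chain groups are C_0 ≅ Z^10, C_1 ≅ Z^30, C_2 ≅ Z^20.

The boundary map ∂_1: C_1 → C_0 maps an edge to its endpoints' difference, ∂[p,q] = q − p.
The 10×30 boundary matrix has rank 9 and Smith normal form diag(1,1,1,1,1,1,1,1,1).

∂_2: C_2 → C_1 sends each 2-simplex [p,q,r] to [q,r] − [p,r] + [p,q]. For instance
  ∂GJM = JM − GM + GJ,
  ∂BDG = DG − BG + BD.
The resulting 30×20 matrix has rank 20, and its Smith normal form has invariant factors (1,1,1,1,1,1,1,1,1,1,1,1,1,1,1,1,1,1,1,2).

Now H_k = ker ∂_k / im ∂_{k+1}, so:

  H_0: rank C_0 − rank ∂_1 = 10 − 9 = 1, and the invariant factors of ∂_1 are all 1, so H_0 ≅ Z.
  H_1: rank ker ∂_1 − rank ∂_2 = (30 − 9) − 20 = 1, and ∂_2 has invariant factor 2 > 1, so H_1 ≅ Z ⊕ Z/2.
  H_2: rank ker ∂_2 − rank ∂_3 = (20 − 20) − 0 = 0, and there is no ∂_3, so H_2 ≅ 0.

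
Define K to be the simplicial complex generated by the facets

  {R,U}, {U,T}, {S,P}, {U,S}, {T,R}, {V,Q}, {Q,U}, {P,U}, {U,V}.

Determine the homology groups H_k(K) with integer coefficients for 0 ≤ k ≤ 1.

H_0 = Z,  H_1 = Z^3.

We work with the vertex ordering P < Q < R < S < T < U < V. The simplices of K, each written with vertices in increasing order, are:

  0-simplices (7): P, Q, R, S, T, U, V
  1-simplices (9): PS, PU, QU, QV, RT, RU, SU, TU, UV

giving chain groups C_0 ≅ Z^7, C_1 ≅ Z^9.

∂_1: C_1 → C_0 maps an edge to its endpoints' difference, ∂[p,q] = q − p.
The resulting 7×9 matrix has rank 6, and its Smith normal form has invariant factors (1,1,1,1,1,1).

From H_k ≅ ker(∂_k) / im(∂_{k+1}) we obtain:

  H_0: rank C_0 − rank ∂_1 = 7 − 6 = 1, and the invariant factors of ∂_1 are all 1, so H_0 ≅ Z.
  H_1: rank ker ∂_1 − rank ∂_2 = (9 − 6) − 0 = 3, and there is no ∂_2, so H_1 ≅ Z^3.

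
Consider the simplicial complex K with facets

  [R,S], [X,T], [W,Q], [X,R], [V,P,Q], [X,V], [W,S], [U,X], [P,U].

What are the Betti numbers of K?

b_0 = 1, b_1 = 2, b_2 = 0.

We work with the vertex ordering P < Q < R < S < T < U < V < W < X. The simplices of K, each written with vertices in increasing order, are:

  0-simplices (9): P, Q, R, S, T, U, V, W, X
  1-simplices (11): PQ, PU, PV, QV, QW, RS, RX, SW, TX, UX, VX
  2-simplices (1): PQV

Hence C_0 ≅ Z^9, C_1 ≅ Z^11, C_2 ≅ Z^1.

∂_1: C_1 → C_0 maps an edge to its endpoints' difference, ∂[p,q] = q − p.
As a 9×11 matrix over Z this has rank 8, with invariant factors (1,1,1,1,1,1,1,1).

The boundary map ∂_2: C_2 → C_1 sends each 2-simplex [p,q,r] to [q,r] − [p,r] + [p,q]. For instance
  ∂PQV = QV − PV + PQ.
This gives a 11×1 integer matrix of rank 1; reducing to Smith normal form yields diagonal entries (1).

Now H_k = ker ∂_k / im ∂_{k+1}, so:

  H_0: rank C_0 − rank ∂_1 = 9 − 8 = 1, and the invariant factors of ∂_1 are all 1, so H_0 ≅ Z.
  H_1: rank ker ∂_1 − rank ∂_2 = (11 − 8) − 1 = 2, and the invariant factors of ∂_2 are all 1, so H_1 ≅ Z^2.
  H_2: rank ker ∂_2 − rank ∂_3 = (1 − 1) − 0 = 0, and there is no ∂_3, so H_2 ≅ 0.

Hence the Betti numbers are b_0 = 1, b_1 = 2, b_2 = 0.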